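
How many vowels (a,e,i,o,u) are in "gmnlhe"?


Input: gmnlhe
Checking each character:
  'g' at position 0: consonant
  'm' at position 1: consonant
  'n' at position 2: consonant
  'l' at position 3: consonant
  'h' at position 4: consonant
  'e' at position 5: vowel (running total: 1)
Total vowels: 1

1


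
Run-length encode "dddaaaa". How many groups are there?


Input: dddaaaa
Scanning for consecutive runs:
  Group 1: 'd' x 3 (positions 0-2)
  Group 2: 'a' x 4 (positions 3-6)
Total groups: 2

2


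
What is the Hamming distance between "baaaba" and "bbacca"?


Comparing "baaaba" and "bbacca" position by position:
  Position 0: 'b' vs 'b' => same
  Position 1: 'a' vs 'b' => differ
  Position 2: 'a' vs 'a' => same
  Position 3: 'a' vs 'c' => differ
  Position 4: 'b' vs 'c' => differ
  Position 5: 'a' vs 'a' => same
Total differences (Hamming distance): 3

3


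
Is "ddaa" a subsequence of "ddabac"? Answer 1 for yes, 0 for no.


Check if "ddaa" is a subsequence of "ddabac"
Greedy scan:
  Position 0 ('d'): matches sub[0] = 'd'
  Position 1 ('d'): matches sub[1] = 'd'
  Position 2 ('a'): matches sub[2] = 'a'
  Position 3 ('b'): no match needed
  Position 4 ('a'): matches sub[3] = 'a'
  Position 5 ('c'): no match needed
All 4 characters matched => is a subsequence

1


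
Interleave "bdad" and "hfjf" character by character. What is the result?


Interleaving "bdad" and "hfjf":
  Position 0: 'b' from first, 'h' from second => "bh"
  Position 1: 'd' from first, 'f' from second => "df"
  Position 2: 'a' from first, 'j' from second => "aj"
  Position 3: 'd' from first, 'f' from second => "df"
Result: bhdfajdf

bhdfajdf


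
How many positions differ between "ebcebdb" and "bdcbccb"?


Comparing "ebcebdb" and "bdcbccb" position by position:
  Position 0: 'e' vs 'b' => DIFFER
  Position 1: 'b' vs 'd' => DIFFER
  Position 2: 'c' vs 'c' => same
  Position 3: 'e' vs 'b' => DIFFER
  Position 4: 'b' vs 'c' => DIFFER
  Position 5: 'd' vs 'c' => DIFFER
  Position 6: 'b' vs 'b' => same
Positions that differ: 5

5


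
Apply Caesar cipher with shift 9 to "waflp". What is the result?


Caesar cipher: shift "waflp" by 9
  'w' (pos 22) + 9 = pos 5 = 'f'
  'a' (pos 0) + 9 = pos 9 = 'j'
  'f' (pos 5) + 9 = pos 14 = 'o'
  'l' (pos 11) + 9 = pos 20 = 'u'
  'p' (pos 15) + 9 = pos 24 = 'y'
Result: fjouy

fjouy


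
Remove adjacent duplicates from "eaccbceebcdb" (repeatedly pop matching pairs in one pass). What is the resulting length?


Input: eaccbceebcdb
Stack-based adjacent duplicate removal:
  Read 'e': push. Stack: e
  Read 'a': push. Stack: ea
  Read 'c': push. Stack: eac
  Read 'c': matches stack top 'c' => pop. Stack: ea
  Read 'b': push. Stack: eab
  Read 'c': push. Stack: eabc
  Read 'e': push. Stack: eabce
  Read 'e': matches stack top 'e' => pop. Stack: eabc
  Read 'b': push. Stack: eabcb
  Read 'c': push. Stack: eabcbc
  Read 'd': push. Stack: eabcbcd
  Read 'b': push. Stack: eabcbcdb
Final stack: "eabcbcdb" (length 8)

8


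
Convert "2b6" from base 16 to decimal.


Input: "2b6" in base 16
Positional expansion:
  Digit '2' (value 2) x 16^2 = 512
  Digit 'b' (value 11) x 16^1 = 176
  Digit '6' (value 6) x 16^0 = 6
Sum = 694

694


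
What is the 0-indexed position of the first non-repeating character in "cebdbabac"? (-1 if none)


Input: cebdbabac
Character frequencies:
  'a': 2
  'b': 3
  'c': 2
  'd': 1
  'e': 1
Scanning left to right for freq == 1:
  Position 0 ('c'): freq=2, skip
  Position 1 ('e'): unique! => answer = 1

1


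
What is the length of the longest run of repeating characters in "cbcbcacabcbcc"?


Input: "cbcbcacabcbcc"
Scanning for longest run:
  Position 1 ('b'): new char, reset run to 1
  Position 2 ('c'): new char, reset run to 1
  Position 3 ('b'): new char, reset run to 1
  Position 4 ('c'): new char, reset run to 1
  Position 5 ('a'): new char, reset run to 1
  Position 6 ('c'): new char, reset run to 1
  Position 7 ('a'): new char, reset run to 1
  Position 8 ('b'): new char, reset run to 1
  Position 9 ('c'): new char, reset run to 1
  Position 10 ('b'): new char, reset run to 1
  Position 11 ('c'): new char, reset run to 1
  Position 12 ('c'): continues run of 'c', length=2
Longest run: 'c' with length 2

2


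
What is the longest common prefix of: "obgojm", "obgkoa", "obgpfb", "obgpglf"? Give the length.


Words: obgojm, obgkoa, obgpfb, obgpglf
  Position 0: all 'o' => match
  Position 1: all 'b' => match
  Position 2: all 'g' => match
  Position 3: ('o', 'k', 'p', 'p') => mismatch, stop
LCP = "obg" (length 3)

3


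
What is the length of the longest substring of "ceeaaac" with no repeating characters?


Input: "ceeaaac"
Sliding window (track last position of each char):
  Position 0 ('c'): window [0,0] length 1 -- new best
  Position 1 ('e'): window [0,1] length 2 -- new best
  Position 2 ('e'): repeat (last at 1), move window start to 2
  Position 2 ('e'): window [2,2] length 1
  Position 3 ('a'): window [2,3] length 2
  Position 4 ('a'): repeat (last at 3), move window start to 4
  Position 4 ('a'): window [4,4] length 1
  Position 5 ('a'): repeat (last at 4), move window start to 5
  Position 5 ('a'): window [5,5] length 1
  Position 6 ('c'): window [5,6] length 2
Longest substring with no repeats: "ce" with length 2

2


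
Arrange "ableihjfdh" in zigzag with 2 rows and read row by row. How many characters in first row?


Zigzag "ableihjfdh" into 2 rows:
Placing characters:
  'a' => row 0
  'b' => row 1
  'l' => row 0
  'e' => row 1
  'i' => row 0
  'h' => row 1
  'j' => row 0
  'f' => row 1
  'd' => row 0
  'h' => row 1
Rows:
  Row 0: "alijd"
  Row 1: "behfh"
First row length: 5

5


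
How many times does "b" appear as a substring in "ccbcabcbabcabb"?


Searching for "b" in "ccbcabcbabcabb"
Scanning each position:
  Position 0: "c" => no
  Position 1: "c" => no
  Position 2: "b" => MATCH
  Position 3: "c" => no
  Position 4: "a" => no
  Position 5: "b" => MATCH
  Position 6: "c" => no
  Position 7: "b" => MATCH
  Position 8: "a" => no
  Position 9: "b" => MATCH
  Position 10: "c" => no
  Position 11: "a" => no
  Position 12: "b" => MATCH
  Position 13: "b" => MATCH
Total occurrences: 6

6


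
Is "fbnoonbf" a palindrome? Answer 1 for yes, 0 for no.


Input: fbnoonbf
Reversed: fbnoonbf
  Compare pos 0 ('f') with pos 7 ('f'): match
  Compare pos 1 ('b') with pos 6 ('b'): match
  Compare pos 2 ('n') with pos 5 ('n'): match
  Compare pos 3 ('o') with pos 4 ('o'): match
Result: palindrome

1


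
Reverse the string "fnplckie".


Input: fnplckie
Reading characters right to left:
  Position 7: 'e'
  Position 6: 'i'
  Position 5: 'k'
  Position 4: 'c'
  Position 3: 'l'
  Position 2: 'p'
  Position 1: 'n'
  Position 0: 'f'
Reversed: eikclpnf

eikclpnf


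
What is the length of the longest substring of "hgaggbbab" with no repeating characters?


Input: "hgaggbbab"
Sliding window (track last position of each char):
  Position 0 ('h'): window [0,0] length 1 -- new best
  Position 1 ('g'): window [0,1] length 2 -- new best
  Position 2 ('a'): window [0,2] length 3 -- new best
  Position 3 ('g'): repeat (last at 1), move window start to 2
  Position 3 ('g'): window [2,3] length 2
  Position 4 ('g'): repeat (last at 3), move window start to 4
  Position 4 ('g'): window [4,4] length 1
  Position 5 ('b'): window [4,5] length 2
  Position 6 ('b'): repeat (last at 5), move window start to 6
  Position 6 ('b'): window [6,6] length 1
  Position 7 ('a'): window [6,7] length 2
  Position 8 ('b'): repeat (last at 6), move window start to 7
  Position 8 ('b'): window [7,8] length 2
Longest substring with no repeats: "hga" with length 3

3


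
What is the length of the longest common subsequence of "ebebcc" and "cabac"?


LCS of "ebebcc" and "cabac"
DP table:
           c    a    b    a    c
      0    0    0    0    0    0
  e   0    0    0    0    0    0
  b   0    0    0    1    1    1
  e   0    0    0    1    1    1
  b   0    0    0    1    1    1
  c   0    1    1    1    1    2
  c   0    1    1    1    1    2
LCS length = dp[6][5] = 2

2


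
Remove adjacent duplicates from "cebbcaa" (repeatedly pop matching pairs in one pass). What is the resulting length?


Input: cebbcaa
Stack-based adjacent duplicate removal:
  Read 'c': push. Stack: c
  Read 'e': push. Stack: ce
  Read 'b': push. Stack: ceb
  Read 'b': matches stack top 'b' => pop. Stack: ce
  Read 'c': push. Stack: cec
  Read 'a': push. Stack: ceca
  Read 'a': matches stack top 'a' => pop. Stack: cec
Final stack: "cec" (length 3)

3


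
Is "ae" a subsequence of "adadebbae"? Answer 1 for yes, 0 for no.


Check if "ae" is a subsequence of "adadebbae"
Greedy scan:
  Position 0 ('a'): matches sub[0] = 'a'
  Position 1 ('d'): no match needed
  Position 2 ('a'): no match needed
  Position 3 ('d'): no match needed
  Position 4 ('e'): matches sub[1] = 'e'
  Position 5 ('b'): no match needed
  Position 6 ('b'): no match needed
  Position 7 ('a'): no match needed
  Position 8 ('e'): no match needed
All 2 characters matched => is a subsequence

1


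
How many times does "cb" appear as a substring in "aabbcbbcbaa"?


Searching for "cb" in "aabbcbbcbaa"
Scanning each position:
  Position 0: "aa" => no
  Position 1: "ab" => no
  Position 2: "bb" => no
  Position 3: "bc" => no
  Position 4: "cb" => MATCH
  Position 5: "bb" => no
  Position 6: "bc" => no
  Position 7: "cb" => MATCH
  Position 8: "ba" => no
  Position 9: "aa" => no
Total occurrences: 2

2


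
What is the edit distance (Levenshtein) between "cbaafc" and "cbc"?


Computing edit distance: "cbaafc" -> "cbc"
DP table:
           c    b    c
      0    1    2    3
  c   1    0    1    2
  b   2    1    0    1
  a   3    2    1    1
  a   4    3    2    2
  f   5    4    3    3
  c   6    5    4    3
Edit distance = dp[6][3] = 3

3


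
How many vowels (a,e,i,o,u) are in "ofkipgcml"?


Input: ofkipgcml
Checking each character:
  'o' at position 0: vowel (running total: 1)
  'f' at position 1: consonant
  'k' at position 2: consonant
  'i' at position 3: vowel (running total: 2)
  'p' at position 4: consonant
  'g' at position 5: consonant
  'c' at position 6: consonant
  'm' at position 7: consonant
  'l' at position 8: consonant
Total vowels: 2

2


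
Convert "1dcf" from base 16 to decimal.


Input: "1dcf" in base 16
Positional expansion:
  Digit '1' (value 1) x 16^3 = 4096
  Digit 'd' (value 13) x 16^2 = 3328
  Digit 'c' (value 12) x 16^1 = 192
  Digit 'f' (value 15) x 16^0 = 15
Sum = 7631

7631


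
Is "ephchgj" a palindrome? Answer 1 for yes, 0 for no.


Input: ephchgj
Reversed: jghchpe
  Compare pos 0 ('e') with pos 6 ('j'): MISMATCH
  Compare pos 1 ('p') with pos 5 ('g'): MISMATCH
  Compare pos 2 ('h') with pos 4 ('h'): match
Result: not a palindrome

0


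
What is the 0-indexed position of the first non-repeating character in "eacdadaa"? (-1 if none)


Input: eacdadaa
Character frequencies:
  'a': 4
  'c': 1
  'd': 2
  'e': 1
Scanning left to right for freq == 1:
  Position 0 ('e'): unique! => answer = 0

0


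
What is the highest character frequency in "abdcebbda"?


Input: abdcebbda
Character counts:
  'a': 2
  'b': 3
  'c': 1
  'd': 2
  'e': 1
Maximum frequency: 3

3


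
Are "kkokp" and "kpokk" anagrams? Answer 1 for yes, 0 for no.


Strings: "kkokp", "kpokk"
Sorted first:  kkkop
Sorted second: kkkop
Sorted forms match => anagrams

1


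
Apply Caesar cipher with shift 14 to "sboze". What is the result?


Caesar cipher: shift "sboze" by 14
  's' (pos 18) + 14 = pos 6 = 'g'
  'b' (pos 1) + 14 = pos 15 = 'p'
  'o' (pos 14) + 14 = pos 2 = 'c'
  'z' (pos 25) + 14 = pos 13 = 'n'
  'e' (pos 4) + 14 = pos 18 = 's'
Result: gpcns

gpcns


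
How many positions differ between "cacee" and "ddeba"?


Comparing "cacee" and "ddeba" position by position:
  Position 0: 'c' vs 'd' => DIFFER
  Position 1: 'a' vs 'd' => DIFFER
  Position 2: 'c' vs 'e' => DIFFER
  Position 3: 'e' vs 'b' => DIFFER
  Position 4: 'e' vs 'a' => DIFFER
Positions that differ: 5

5


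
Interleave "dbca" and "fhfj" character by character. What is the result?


Interleaving "dbca" and "fhfj":
  Position 0: 'd' from first, 'f' from second => "df"
  Position 1: 'b' from first, 'h' from second => "bh"
  Position 2: 'c' from first, 'f' from second => "cf"
  Position 3: 'a' from first, 'j' from second => "aj"
Result: dfbhcfaj

dfbhcfaj


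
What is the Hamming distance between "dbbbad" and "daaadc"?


Comparing "dbbbad" and "daaadc" position by position:
  Position 0: 'd' vs 'd' => same
  Position 1: 'b' vs 'a' => differ
  Position 2: 'b' vs 'a' => differ
  Position 3: 'b' vs 'a' => differ
  Position 4: 'a' vs 'd' => differ
  Position 5: 'd' vs 'c' => differ
Total differences (Hamming distance): 5

5


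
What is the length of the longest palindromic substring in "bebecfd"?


Input: "bebecfd"
Checking substrings for palindromes:
  [0:3] "beb" (len 3) => palindrome
  [1:4] "ebe" (len 3) => palindrome
Longest palindromic substring: "beb" with length 3

3


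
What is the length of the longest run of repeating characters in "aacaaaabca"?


Input: "aacaaaabca"
Scanning for longest run:
  Position 1 ('a'): continues run of 'a', length=2
  Position 2 ('c'): new char, reset run to 1
  Position 3 ('a'): new char, reset run to 1
  Position 4 ('a'): continues run of 'a', length=2
  Position 5 ('a'): continues run of 'a', length=3
  Position 6 ('a'): continues run of 'a', length=4
  Position 7 ('b'): new char, reset run to 1
  Position 8 ('c'): new char, reset run to 1
  Position 9 ('a'): new char, reset run to 1
Longest run: 'a' with length 4

4


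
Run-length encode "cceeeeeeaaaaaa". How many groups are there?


Input: cceeeeeeaaaaaa
Scanning for consecutive runs:
  Group 1: 'c' x 2 (positions 0-1)
  Group 2: 'e' x 6 (positions 2-7)
  Group 3: 'a' x 6 (positions 8-13)
Total groups: 3

3


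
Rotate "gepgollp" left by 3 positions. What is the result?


Input: "gepgollp", rotate left by 3
First 3 characters: "gep"
Remaining characters: "gollp"
Concatenate remaining + first: "gollp" + "gep" = "gollpgep"

gollpgep


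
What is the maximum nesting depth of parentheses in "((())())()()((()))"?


Input: "((())())()()((()))"
Tracking depth:
  Position 0 '(': depth becomes 1
  Position 1 '(': depth becomes 2
  Position 2 '(': depth becomes 3
  Position 3 ')': depth becomes 2
  Position 4 ')': depth becomes 1
  Position 5 '(': depth becomes 2
  Position 6 ')': depth becomes 1
  Position 7 ')': depth becomes 0
  Position 8 '(': depth becomes 1
  Position 9 ')': depth becomes 0
  Position 10 '(': depth becomes 1
  Position 11 ')': depth becomes 0
  Position 12 '(': depth becomes 1
  Position 13 '(': depth becomes 2
  Position 14 '(': depth becomes 3
  Position 15 ')': depth becomes 2
  Position 16 ')': depth becomes 1
  Position 17 ')': depth becomes 0
Maximum depth reached: 3

3


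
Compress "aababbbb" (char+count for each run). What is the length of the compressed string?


Input: aababbbb
Runs:
  'a' x 2 => "a2"
  'b' x 1 => "b1"
  'a' x 1 => "a1"
  'b' x 4 => "b4"
Compressed: "a2b1a1b4"
Compressed length: 8

8


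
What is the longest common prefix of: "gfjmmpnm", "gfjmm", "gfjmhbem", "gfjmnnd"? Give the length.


Words: gfjmmpnm, gfjmm, gfjmhbem, gfjmnnd
  Position 0: all 'g' => match
  Position 1: all 'f' => match
  Position 2: all 'j' => match
  Position 3: all 'm' => match
  Position 4: ('m', 'm', 'h', 'n') => mismatch, stop
LCP = "gfjm" (length 4)

4


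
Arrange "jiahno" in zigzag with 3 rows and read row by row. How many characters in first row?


Zigzag "jiahno" into 3 rows:
Placing characters:
  'j' => row 0
  'i' => row 1
  'a' => row 2
  'h' => row 1
  'n' => row 0
  'o' => row 1
Rows:
  Row 0: "jn"
  Row 1: "iho"
  Row 2: "a"
First row length: 2

2


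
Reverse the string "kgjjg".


Input: kgjjg
Reading characters right to left:
  Position 4: 'g'
  Position 3: 'j'
  Position 2: 'j'
  Position 1: 'g'
  Position 0: 'k'
Reversed: gjjgk

gjjgk


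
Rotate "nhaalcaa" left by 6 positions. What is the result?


Input: "nhaalcaa", rotate left by 6
First 6 characters: "nhaalc"
Remaining characters: "aa"
Concatenate remaining + first: "aa" + "nhaalc" = "aanhaalc"

aanhaalc


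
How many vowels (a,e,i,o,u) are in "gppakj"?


Input: gppakj
Checking each character:
  'g' at position 0: consonant
  'p' at position 1: consonant
  'p' at position 2: consonant
  'a' at position 3: vowel (running total: 1)
  'k' at position 4: consonant
  'j' at position 5: consonant
Total vowels: 1

1


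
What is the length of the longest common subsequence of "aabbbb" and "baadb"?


LCS of "aabbbb" and "baadb"
DP table:
           b    a    a    d    b
      0    0    0    0    0    0
  a   0    0    1    1    1    1
  a   0    0    1    2    2    2
  b   0    1    1    2    2    3
  b   0    1    1    2    2    3
  b   0    1    1    2    2    3
  b   0    1    1    2    2    3
LCS length = dp[6][5] = 3

3


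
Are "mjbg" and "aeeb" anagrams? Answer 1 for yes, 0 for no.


Strings: "mjbg", "aeeb"
Sorted first:  bgjm
Sorted second: abee
Differ at position 0: 'b' vs 'a' => not anagrams

0


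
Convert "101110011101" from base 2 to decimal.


Input: "101110011101" in base 2
Positional expansion:
  Digit '1' (value 1) x 2^11 = 2048
  Digit '0' (value 0) x 2^10 = 0
  Digit '1' (value 1) x 2^9 = 512
  Digit '1' (value 1) x 2^8 = 256
  Digit '1' (value 1) x 2^7 = 128
  Digit '0' (value 0) x 2^6 = 0
  Digit '0' (value 0) x 2^5 = 0
  Digit '1' (value 1) x 2^4 = 16
  Digit '1' (value 1) x 2^3 = 8
  Digit '1' (value 1) x 2^2 = 4
  Digit '0' (value 0) x 2^1 = 0
  Digit '1' (value 1) x 2^0 = 1
Sum = 2973

2973


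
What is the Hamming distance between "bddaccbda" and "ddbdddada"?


Comparing "bddaccbda" and "ddbdddada" position by position:
  Position 0: 'b' vs 'd' => differ
  Position 1: 'd' vs 'd' => same
  Position 2: 'd' vs 'b' => differ
  Position 3: 'a' vs 'd' => differ
  Position 4: 'c' vs 'd' => differ
  Position 5: 'c' vs 'd' => differ
  Position 6: 'b' vs 'a' => differ
  Position 7: 'd' vs 'd' => same
  Position 8: 'a' vs 'a' => same
Total differences (Hamming distance): 6

6


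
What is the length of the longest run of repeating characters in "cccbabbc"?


Input: "cccbabbc"
Scanning for longest run:
  Position 1 ('c'): continues run of 'c', length=2
  Position 2 ('c'): continues run of 'c', length=3
  Position 3 ('b'): new char, reset run to 1
  Position 4 ('a'): new char, reset run to 1
  Position 5 ('b'): new char, reset run to 1
  Position 6 ('b'): continues run of 'b', length=2
  Position 7 ('c'): new char, reset run to 1
Longest run: 'c' with length 3

3


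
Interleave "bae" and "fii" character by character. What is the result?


Interleaving "bae" and "fii":
  Position 0: 'b' from first, 'f' from second => "bf"
  Position 1: 'a' from first, 'i' from second => "ai"
  Position 2: 'e' from first, 'i' from second => "ei"
Result: bfaiei

bfaiei


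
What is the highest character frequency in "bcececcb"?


Input: bcececcb
Character counts:
  'b': 2
  'c': 4
  'e': 2
Maximum frequency: 4

4


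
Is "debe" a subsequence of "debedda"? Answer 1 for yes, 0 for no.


Check if "debe" is a subsequence of "debedda"
Greedy scan:
  Position 0 ('d'): matches sub[0] = 'd'
  Position 1 ('e'): matches sub[1] = 'e'
  Position 2 ('b'): matches sub[2] = 'b'
  Position 3 ('e'): matches sub[3] = 'e'
  Position 4 ('d'): no match needed
  Position 5 ('d'): no match needed
  Position 6 ('a'): no match needed
All 4 characters matched => is a subsequence

1


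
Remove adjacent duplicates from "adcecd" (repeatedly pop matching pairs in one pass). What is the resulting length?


Input: adcecd
Stack-based adjacent duplicate removal:
  Read 'a': push. Stack: a
  Read 'd': push. Stack: ad
  Read 'c': push. Stack: adc
  Read 'e': push. Stack: adce
  Read 'c': push. Stack: adcec
  Read 'd': push. Stack: adcecd
Final stack: "adcecd" (length 6)

6


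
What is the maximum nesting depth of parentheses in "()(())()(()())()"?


Input: "()(())()(()())()"
Tracking depth:
  Position 0 '(': depth becomes 1
  Position 1 ')': depth becomes 0
  Position 2 '(': depth becomes 1
  Position 3 '(': depth becomes 2
  Position 4 ')': depth becomes 1
  Position 5 ')': depth becomes 0
  Position 6 '(': depth becomes 1
  Position 7 ')': depth becomes 0
  Position 8 '(': depth becomes 1
  Position 9 '(': depth becomes 2
  Position 10 ')': depth becomes 1
  Position 11 '(': depth becomes 2
  Position 12 ')': depth becomes 1
  Position 13 ')': depth becomes 0
  Position 14 '(': depth becomes 1
  Position 15 ')': depth becomes 0
Maximum depth reached: 2

2


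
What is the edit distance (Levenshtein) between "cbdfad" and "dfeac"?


Computing edit distance: "cbdfad" -> "dfeac"
DP table:
           d    f    e    a    c
      0    1    2    3    4    5
  c   1    1    2    3    4    4
  b   2    2    2    3    4    5
  d   3    2    3    3    4    5
  f   4    3    2    3    4    5
  a   5    4    3    3    3    4
  d   6    5    4    4    4    4
Edit distance = dp[6][5] = 4

4


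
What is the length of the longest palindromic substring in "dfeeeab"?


Input: "dfeeeab"
Checking substrings for palindromes:
  [2:5] "eee" (len 3) => palindrome
  [2:4] "ee" (len 2) => palindrome
  [3:5] "ee" (len 2) => palindrome
Longest palindromic substring: "eee" with length 3

3


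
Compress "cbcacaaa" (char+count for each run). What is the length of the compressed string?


Input: cbcacaaa
Runs:
  'c' x 1 => "c1"
  'b' x 1 => "b1"
  'c' x 1 => "c1"
  'a' x 1 => "a1"
  'c' x 1 => "c1"
  'a' x 3 => "a3"
Compressed: "c1b1c1a1c1a3"
Compressed length: 12

12


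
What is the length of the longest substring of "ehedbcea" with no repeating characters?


Input: "ehedbcea"
Sliding window (track last position of each char):
  Position 0 ('e'): window [0,0] length 1 -- new best
  Position 1 ('h'): window [0,1] length 2 -- new best
  Position 2 ('e'): repeat (last at 0), move window start to 1
  Position 2 ('e'): window [1,2] length 2
  Position 3 ('d'): window [1,3] length 3 -- new best
  Position 4 ('b'): window [1,4] length 4 -- new best
  Position 5 ('c'): window [1,5] length 5 -- new best
  Position 6 ('e'): repeat (last at 2), move window start to 3
  Position 6 ('e'): window [3,6] length 4
  Position 7 ('a'): window [3,7] length 5
Longest substring with no repeats: "hedbc" with length 5

5


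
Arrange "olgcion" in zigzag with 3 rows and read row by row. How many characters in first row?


Zigzag "olgcion" into 3 rows:
Placing characters:
  'o' => row 0
  'l' => row 1
  'g' => row 2
  'c' => row 1
  'i' => row 0
  'o' => row 1
  'n' => row 2
Rows:
  Row 0: "oi"
  Row 1: "lco"
  Row 2: "gn"
First row length: 2

2


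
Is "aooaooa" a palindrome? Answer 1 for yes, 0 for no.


Input: aooaooa
Reversed: aooaooa
  Compare pos 0 ('a') with pos 6 ('a'): match
  Compare pos 1 ('o') with pos 5 ('o'): match
  Compare pos 2 ('o') with pos 4 ('o'): match
Result: palindrome

1


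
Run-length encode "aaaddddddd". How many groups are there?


Input: aaaddddddd
Scanning for consecutive runs:
  Group 1: 'a' x 3 (positions 0-2)
  Group 2: 'd' x 7 (positions 3-9)
Total groups: 2

2


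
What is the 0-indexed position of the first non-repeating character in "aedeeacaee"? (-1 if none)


Input: aedeeacaee
Character frequencies:
  'a': 3
  'c': 1
  'd': 1
  'e': 5
Scanning left to right for freq == 1:
  Position 0 ('a'): freq=3, skip
  Position 1 ('e'): freq=5, skip
  Position 2 ('d'): unique! => answer = 2

2


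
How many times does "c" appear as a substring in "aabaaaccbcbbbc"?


Searching for "c" in "aabaaaccbcbbbc"
Scanning each position:
  Position 0: "a" => no
  Position 1: "a" => no
  Position 2: "b" => no
  Position 3: "a" => no
  Position 4: "a" => no
  Position 5: "a" => no
  Position 6: "c" => MATCH
  Position 7: "c" => MATCH
  Position 8: "b" => no
  Position 9: "c" => MATCH
  Position 10: "b" => no
  Position 11: "b" => no
  Position 12: "b" => no
  Position 13: "c" => MATCH
Total occurrences: 4

4


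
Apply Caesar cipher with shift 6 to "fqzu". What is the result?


Caesar cipher: shift "fqzu" by 6
  'f' (pos 5) + 6 = pos 11 = 'l'
  'q' (pos 16) + 6 = pos 22 = 'w'
  'z' (pos 25) + 6 = pos 5 = 'f'
  'u' (pos 20) + 6 = pos 0 = 'a'
Result: lwfa

lwfa


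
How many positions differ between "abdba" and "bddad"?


Comparing "abdba" and "bddad" position by position:
  Position 0: 'a' vs 'b' => DIFFER
  Position 1: 'b' vs 'd' => DIFFER
  Position 2: 'd' vs 'd' => same
  Position 3: 'b' vs 'a' => DIFFER
  Position 4: 'a' vs 'd' => DIFFER
Positions that differ: 4

4


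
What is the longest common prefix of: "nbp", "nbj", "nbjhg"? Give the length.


Words: nbp, nbj, nbjhg
  Position 0: all 'n' => match
  Position 1: all 'b' => match
  Position 2: ('p', 'j', 'j') => mismatch, stop
LCP = "nb" (length 2)

2


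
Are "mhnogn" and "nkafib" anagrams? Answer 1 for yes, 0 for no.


Strings: "mhnogn", "nkafib"
Sorted first:  ghmnno
Sorted second: abfikn
Differ at position 0: 'g' vs 'a' => not anagrams

0


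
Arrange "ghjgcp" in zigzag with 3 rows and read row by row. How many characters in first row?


Zigzag "ghjgcp" into 3 rows:
Placing characters:
  'g' => row 0
  'h' => row 1
  'j' => row 2
  'g' => row 1
  'c' => row 0
  'p' => row 1
Rows:
  Row 0: "gc"
  Row 1: "hgp"
  Row 2: "j"
First row length: 2

2


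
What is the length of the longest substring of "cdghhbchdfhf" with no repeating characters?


Input: "cdghhbchdfhf"
Sliding window (track last position of each char):
  Position 0 ('c'): window [0,0] length 1 -- new best
  Position 1 ('d'): window [0,1] length 2 -- new best
  Position 2 ('g'): window [0,2] length 3 -- new best
  Position 3 ('h'): window [0,3] length 4 -- new best
  Position 4 ('h'): repeat (last at 3), move window start to 4
  Position 4 ('h'): window [4,4] length 1
  Position 5 ('b'): window [4,5] length 2
  Position 6 ('c'): window [4,6] length 3
  Position 7 ('h'): repeat (last at 4), move window start to 5
  Position 7 ('h'): window [5,7] length 3
  Position 8 ('d'): window [5,8] length 4
  Position 9 ('f'): window [5,9] length 5 -- new best
  Position 10 ('h'): repeat (last at 7), move window start to 8
  Position 10 ('h'): window [8,10] length 3
  Position 11 ('f'): repeat (last at 9), move window start to 10
  Position 11 ('f'): window [10,11] length 2
Longest substring with no repeats: "bchdf" with length 5

5


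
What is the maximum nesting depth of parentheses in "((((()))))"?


Input: "((((()))))"
Tracking depth:
  Position 0 '(': depth becomes 1
  Position 1 '(': depth becomes 2
  Position 2 '(': depth becomes 3
  Position 3 '(': depth becomes 4
  Position 4 '(': depth becomes 5
  Position 5 ')': depth becomes 4
  Position 6 ')': depth becomes 3
  Position 7 ')': depth becomes 2
  Position 8 ')': depth becomes 1
  Position 9 ')': depth becomes 0
Maximum depth reached: 5

5


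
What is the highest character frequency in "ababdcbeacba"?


Input: ababdcbeacba
Character counts:
  'a': 4
  'b': 4
  'c': 2
  'd': 1
  'e': 1
Maximum frequency: 4

4


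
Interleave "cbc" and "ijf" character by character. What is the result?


Interleaving "cbc" and "ijf":
  Position 0: 'c' from first, 'i' from second => "ci"
  Position 1: 'b' from first, 'j' from second => "bj"
  Position 2: 'c' from first, 'f' from second => "cf"
Result: cibjcf

cibjcf


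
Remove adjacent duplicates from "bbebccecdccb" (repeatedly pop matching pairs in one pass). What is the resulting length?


Input: bbebccecdccb
Stack-based adjacent duplicate removal:
  Read 'b': push. Stack: b
  Read 'b': matches stack top 'b' => pop. Stack: (empty)
  Read 'e': push. Stack: e
  Read 'b': push. Stack: eb
  Read 'c': push. Stack: ebc
  Read 'c': matches stack top 'c' => pop. Stack: eb
  Read 'e': push. Stack: ebe
  Read 'c': push. Stack: ebec
  Read 'd': push. Stack: ebecd
  Read 'c': push. Stack: ebecdc
  Read 'c': matches stack top 'c' => pop. Stack: ebecd
  Read 'b': push. Stack: ebecdb
Final stack: "ebecdb" (length 6)

6


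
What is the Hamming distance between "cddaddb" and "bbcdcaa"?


Comparing "cddaddb" and "bbcdcaa" position by position:
  Position 0: 'c' vs 'b' => differ
  Position 1: 'd' vs 'b' => differ
  Position 2: 'd' vs 'c' => differ
  Position 3: 'a' vs 'd' => differ
  Position 4: 'd' vs 'c' => differ
  Position 5: 'd' vs 'a' => differ
  Position 6: 'b' vs 'a' => differ
Total differences (Hamming distance): 7

7


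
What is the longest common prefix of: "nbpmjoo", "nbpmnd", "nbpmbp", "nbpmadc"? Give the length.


Words: nbpmjoo, nbpmnd, nbpmbp, nbpmadc
  Position 0: all 'n' => match
  Position 1: all 'b' => match
  Position 2: all 'p' => match
  Position 3: all 'm' => match
  Position 4: ('j', 'n', 'b', 'a') => mismatch, stop
LCP = "nbpm" (length 4)

4


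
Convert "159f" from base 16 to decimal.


Input: "159f" in base 16
Positional expansion:
  Digit '1' (value 1) x 16^3 = 4096
  Digit '5' (value 5) x 16^2 = 1280
  Digit '9' (value 9) x 16^1 = 144
  Digit 'f' (value 15) x 16^0 = 15
Sum = 5535

5535


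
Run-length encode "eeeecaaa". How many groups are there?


Input: eeeecaaa
Scanning for consecutive runs:
  Group 1: 'e' x 4 (positions 0-3)
  Group 2: 'c' x 1 (positions 4-4)
  Group 3: 'a' x 3 (positions 5-7)
Total groups: 3

3


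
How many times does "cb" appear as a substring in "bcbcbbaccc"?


Searching for "cb" in "bcbcbbaccc"
Scanning each position:
  Position 0: "bc" => no
  Position 1: "cb" => MATCH
  Position 2: "bc" => no
  Position 3: "cb" => MATCH
  Position 4: "bb" => no
  Position 5: "ba" => no
  Position 6: "ac" => no
  Position 7: "cc" => no
  Position 8: "cc" => no
Total occurrences: 2

2


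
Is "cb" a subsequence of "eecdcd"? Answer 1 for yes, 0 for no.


Check if "cb" is a subsequence of "eecdcd"
Greedy scan:
  Position 0 ('e'): no match needed
  Position 1 ('e'): no match needed
  Position 2 ('c'): matches sub[0] = 'c'
  Position 3 ('d'): no match needed
  Position 4 ('c'): no match needed
  Position 5 ('d'): no match needed
Only matched 1/2 characters => not a subsequence

0


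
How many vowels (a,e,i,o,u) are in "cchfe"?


Input: cchfe
Checking each character:
  'c' at position 0: consonant
  'c' at position 1: consonant
  'h' at position 2: consonant
  'f' at position 3: consonant
  'e' at position 4: vowel (running total: 1)
Total vowels: 1

1


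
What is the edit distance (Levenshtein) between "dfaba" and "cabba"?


Computing edit distance: "dfaba" -> "cabba"
DP table:
           c    a    b    b    a
      0    1    2    3    4    5
  d   1    1    2    3    4    5
  f   2    2    2    3    4    5
  a   3    3    2    3    4    4
  b   4    4    3    2    3    4
  a   5    5    4    3    3    3
Edit distance = dp[5][5] = 3

3


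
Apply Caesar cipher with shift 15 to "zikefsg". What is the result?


Caesar cipher: shift "zikefsg" by 15
  'z' (pos 25) + 15 = pos 14 = 'o'
  'i' (pos 8) + 15 = pos 23 = 'x'
  'k' (pos 10) + 15 = pos 25 = 'z'
  'e' (pos 4) + 15 = pos 19 = 't'
  'f' (pos 5) + 15 = pos 20 = 'u'
  's' (pos 18) + 15 = pos 7 = 'h'
  'g' (pos 6) + 15 = pos 21 = 'v'
Result: oxztuhv

oxztuhv


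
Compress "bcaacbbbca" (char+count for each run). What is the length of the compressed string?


Input: bcaacbbbca
Runs:
  'b' x 1 => "b1"
  'c' x 1 => "c1"
  'a' x 2 => "a2"
  'c' x 1 => "c1"
  'b' x 3 => "b3"
  'c' x 1 => "c1"
  'a' x 1 => "a1"
Compressed: "b1c1a2c1b3c1a1"
Compressed length: 14

14


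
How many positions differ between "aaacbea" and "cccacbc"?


Comparing "aaacbea" and "cccacbc" position by position:
  Position 0: 'a' vs 'c' => DIFFER
  Position 1: 'a' vs 'c' => DIFFER
  Position 2: 'a' vs 'c' => DIFFER
  Position 3: 'c' vs 'a' => DIFFER
  Position 4: 'b' vs 'c' => DIFFER
  Position 5: 'e' vs 'b' => DIFFER
  Position 6: 'a' vs 'c' => DIFFER
Positions that differ: 7

7


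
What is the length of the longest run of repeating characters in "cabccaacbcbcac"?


Input: "cabccaacbcbcac"
Scanning for longest run:
  Position 1 ('a'): new char, reset run to 1
  Position 2 ('b'): new char, reset run to 1
  Position 3 ('c'): new char, reset run to 1
  Position 4 ('c'): continues run of 'c', length=2
  Position 5 ('a'): new char, reset run to 1
  Position 6 ('a'): continues run of 'a', length=2
  Position 7 ('c'): new char, reset run to 1
  Position 8 ('b'): new char, reset run to 1
  Position 9 ('c'): new char, reset run to 1
  Position 10 ('b'): new char, reset run to 1
  Position 11 ('c'): new char, reset run to 1
  Position 12 ('a'): new char, reset run to 1
  Position 13 ('c'): new char, reset run to 1
Longest run: 'c' with length 2

2


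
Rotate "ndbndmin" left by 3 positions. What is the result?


Input: "ndbndmin", rotate left by 3
First 3 characters: "ndb"
Remaining characters: "ndmin"
Concatenate remaining + first: "ndmin" + "ndb" = "ndminndb"

ndminndb


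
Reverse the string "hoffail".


Input: hoffail
Reading characters right to left:
  Position 6: 'l'
  Position 5: 'i'
  Position 4: 'a'
  Position 3: 'f'
  Position 2: 'f'
  Position 1: 'o'
  Position 0: 'h'
Reversed: liaffoh

liaffoh


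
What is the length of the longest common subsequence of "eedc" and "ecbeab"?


LCS of "eedc" and "ecbeab"
DP table:
           e    c    b    e    a    b
      0    0    0    0    0    0    0
  e   0    1    1    1    1    1    1
  e   0    1    1    1    2    2    2
  d   0    1    1    1    2    2    2
  c   0    1    2    2    2    2    2
LCS length = dp[4][6] = 2

2


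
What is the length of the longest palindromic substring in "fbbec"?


Input: "fbbec"
Checking substrings for palindromes:
  [1:3] "bb" (len 2) => palindrome
Longest palindromic substring: "bb" with length 2

2


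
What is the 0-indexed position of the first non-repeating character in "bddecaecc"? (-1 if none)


Input: bddecaecc
Character frequencies:
  'a': 1
  'b': 1
  'c': 3
  'd': 2
  'e': 2
Scanning left to right for freq == 1:
  Position 0 ('b'): unique! => answer = 0

0


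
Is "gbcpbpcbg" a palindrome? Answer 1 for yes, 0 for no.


Input: gbcpbpcbg
Reversed: gbcpbpcbg
  Compare pos 0 ('g') with pos 8 ('g'): match
  Compare pos 1 ('b') with pos 7 ('b'): match
  Compare pos 2 ('c') with pos 6 ('c'): match
  Compare pos 3 ('p') with pos 5 ('p'): match
Result: palindrome

1


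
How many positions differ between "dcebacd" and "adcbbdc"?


Comparing "dcebacd" and "adcbbdc" position by position:
  Position 0: 'd' vs 'a' => DIFFER
  Position 1: 'c' vs 'd' => DIFFER
  Position 2: 'e' vs 'c' => DIFFER
  Position 3: 'b' vs 'b' => same
  Position 4: 'a' vs 'b' => DIFFER
  Position 5: 'c' vs 'd' => DIFFER
  Position 6: 'd' vs 'c' => DIFFER
Positions that differ: 6

6


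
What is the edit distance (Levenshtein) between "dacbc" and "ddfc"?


Computing edit distance: "dacbc" -> "ddfc"
DP table:
           d    d    f    c
      0    1    2    3    4
  d   1    0    1    2    3
  a   2    1    1    2    3
  c   3    2    2    2    2
  b   4    3    3    3    3
  c   5    4    4    4    3
Edit distance = dp[5][4] = 3

3


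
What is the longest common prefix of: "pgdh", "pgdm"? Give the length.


Words: pgdh, pgdm
  Position 0: all 'p' => match
  Position 1: all 'g' => match
  Position 2: all 'd' => match
  Position 3: ('h', 'm') => mismatch, stop
LCP = "pgd" (length 3)

3


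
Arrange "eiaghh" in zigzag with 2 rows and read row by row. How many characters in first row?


Zigzag "eiaghh" into 2 rows:
Placing characters:
  'e' => row 0
  'i' => row 1
  'a' => row 0
  'g' => row 1
  'h' => row 0
  'h' => row 1
Rows:
  Row 0: "eah"
  Row 1: "igh"
First row length: 3

3


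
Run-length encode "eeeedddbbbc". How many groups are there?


Input: eeeedddbbbc
Scanning for consecutive runs:
  Group 1: 'e' x 4 (positions 0-3)
  Group 2: 'd' x 3 (positions 4-6)
  Group 3: 'b' x 3 (positions 7-9)
  Group 4: 'c' x 1 (positions 10-10)
Total groups: 4

4


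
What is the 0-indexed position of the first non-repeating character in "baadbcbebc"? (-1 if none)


Input: baadbcbebc
Character frequencies:
  'a': 2
  'b': 4
  'c': 2
  'd': 1
  'e': 1
Scanning left to right for freq == 1:
  Position 0 ('b'): freq=4, skip
  Position 1 ('a'): freq=2, skip
  Position 2 ('a'): freq=2, skip
  Position 3 ('d'): unique! => answer = 3

3


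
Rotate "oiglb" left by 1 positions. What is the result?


Input: "oiglb", rotate left by 1
First 1 characters: "o"
Remaining characters: "iglb"
Concatenate remaining + first: "iglb" + "o" = "iglbo"

iglbo


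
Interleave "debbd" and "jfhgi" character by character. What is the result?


Interleaving "debbd" and "jfhgi":
  Position 0: 'd' from first, 'j' from second => "dj"
  Position 1: 'e' from first, 'f' from second => "ef"
  Position 2: 'b' from first, 'h' from second => "bh"
  Position 3: 'b' from first, 'g' from second => "bg"
  Position 4: 'd' from first, 'i' from second => "di"
Result: djefbhbgdi

djefbhbgdi


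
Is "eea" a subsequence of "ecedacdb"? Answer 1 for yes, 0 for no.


Check if "eea" is a subsequence of "ecedacdb"
Greedy scan:
  Position 0 ('e'): matches sub[0] = 'e'
  Position 1 ('c'): no match needed
  Position 2 ('e'): matches sub[1] = 'e'
  Position 3 ('d'): no match needed
  Position 4 ('a'): matches sub[2] = 'a'
  Position 5 ('c'): no match needed
  Position 6 ('d'): no match needed
  Position 7 ('b'): no match needed
All 3 characters matched => is a subsequence

1


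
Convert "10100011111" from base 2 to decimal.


Input: "10100011111" in base 2
Positional expansion:
  Digit '1' (value 1) x 2^10 = 1024
  Digit '0' (value 0) x 2^9 = 0
  Digit '1' (value 1) x 2^8 = 256
  Digit '0' (value 0) x 2^7 = 0
  Digit '0' (value 0) x 2^6 = 0
  Digit '0' (value 0) x 2^5 = 0
  Digit '1' (value 1) x 2^4 = 16
  Digit '1' (value 1) x 2^3 = 8
  Digit '1' (value 1) x 2^2 = 4
  Digit '1' (value 1) x 2^1 = 2
  Digit '1' (value 1) x 2^0 = 1
Sum = 1311

1311


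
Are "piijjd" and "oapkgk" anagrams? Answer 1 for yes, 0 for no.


Strings: "piijjd", "oapkgk"
Sorted first:  diijjp
Sorted second: agkkop
Differ at position 0: 'd' vs 'a' => not anagrams

0


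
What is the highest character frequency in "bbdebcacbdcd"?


Input: bbdebcacbdcd
Character counts:
  'a': 1
  'b': 4
  'c': 3
  'd': 3
  'e': 1
Maximum frequency: 4

4


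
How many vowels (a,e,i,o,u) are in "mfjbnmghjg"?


Input: mfjbnmghjg
Checking each character:
  'm' at position 0: consonant
  'f' at position 1: consonant
  'j' at position 2: consonant
  'b' at position 3: consonant
  'n' at position 4: consonant
  'm' at position 5: consonant
  'g' at position 6: consonant
  'h' at position 7: consonant
  'j' at position 8: consonant
  'g' at position 9: consonant
Total vowels: 0

0


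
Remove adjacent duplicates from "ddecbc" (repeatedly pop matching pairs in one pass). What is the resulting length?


Input: ddecbc
Stack-based adjacent duplicate removal:
  Read 'd': push. Stack: d
  Read 'd': matches stack top 'd' => pop. Stack: (empty)
  Read 'e': push. Stack: e
  Read 'c': push. Stack: ec
  Read 'b': push. Stack: ecb
  Read 'c': push. Stack: ecbc
Final stack: "ecbc" (length 4)

4


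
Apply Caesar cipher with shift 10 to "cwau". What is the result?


Caesar cipher: shift "cwau" by 10
  'c' (pos 2) + 10 = pos 12 = 'm'
  'w' (pos 22) + 10 = pos 6 = 'g'
  'a' (pos 0) + 10 = pos 10 = 'k'
  'u' (pos 20) + 10 = pos 4 = 'e'
Result: mgke

mgke


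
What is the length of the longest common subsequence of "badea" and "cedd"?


LCS of "badea" and "cedd"
DP table:
           c    e    d    d
      0    0    0    0    0
  b   0    0    0    0    0
  a   0    0    0    0    0
  d   0    0    0    1    1
  e   0    0    1    1    1
  a   0    0    1    1    1
LCS length = dp[5][4] = 1

1


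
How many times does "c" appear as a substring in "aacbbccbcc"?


Searching for "c" in "aacbbccbcc"
Scanning each position:
  Position 0: "a" => no
  Position 1: "a" => no
  Position 2: "c" => MATCH
  Position 3: "b" => no
  Position 4: "b" => no
  Position 5: "c" => MATCH
  Position 6: "c" => MATCH
  Position 7: "b" => no
  Position 8: "c" => MATCH
  Position 9: "c" => MATCH
Total occurrences: 5

5
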